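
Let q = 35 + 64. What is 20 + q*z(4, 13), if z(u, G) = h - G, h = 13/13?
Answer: -1168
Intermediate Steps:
h = 1 (h = 13*(1/13) = 1)
z(u, G) = 1 - G
q = 99
20 + q*z(4, 13) = 20 + 99*(1 - 1*13) = 20 + 99*(1 - 13) = 20 + 99*(-12) = 20 - 1188 = -1168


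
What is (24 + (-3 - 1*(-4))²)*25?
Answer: 625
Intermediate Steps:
(24 + (-3 - 1*(-4))²)*25 = (24 + (-3 + 4)²)*25 = (24 + 1²)*25 = (24 + 1)*25 = 25*25 = 625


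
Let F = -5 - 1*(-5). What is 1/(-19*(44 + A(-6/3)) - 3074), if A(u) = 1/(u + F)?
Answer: -2/7801 ≈ -0.00025638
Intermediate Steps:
F = 0 (F = -5 + 5 = 0)
A(u) = 1/u (A(u) = 1/(u + 0) = 1/u)
1/(-19*(44 + A(-6/3)) - 3074) = 1/(-19*(44 + 1/(-6/3)) - 3074) = 1/(-19*(44 + 1/(-6*⅓)) - 3074) = 1/(-19*(44 + 1/(-2)) - 3074) = 1/(-19*(44 - ½) - 3074) = 1/(-19*87/2 - 3074) = 1/(-1653/2 - 3074) = 1/(-7801/2) = -2/7801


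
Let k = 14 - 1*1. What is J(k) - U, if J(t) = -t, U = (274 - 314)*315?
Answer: 12587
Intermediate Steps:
U = -12600 (U = -40*315 = -12600)
k = 13 (k = 14 - 1 = 13)
J(k) - U = -1*13 - 1*(-12600) = -13 + 12600 = 12587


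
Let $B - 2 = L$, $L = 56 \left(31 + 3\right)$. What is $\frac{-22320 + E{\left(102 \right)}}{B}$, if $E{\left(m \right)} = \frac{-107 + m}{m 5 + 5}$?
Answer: $- \frac{2298961}{196318} \approx -11.71$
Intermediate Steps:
$L = 1904$ ($L = 56 \cdot 34 = 1904$)
$E{\left(m \right)} = \frac{-107 + m}{5 + 5 m}$ ($E{\left(m \right)} = \frac{-107 + m}{5 m + 5} = \frac{-107 + m}{5 + 5 m}$)
$B = 1906$ ($B = 2 + 1904 = 1906$)
$\frac{-22320 + E{\left(102 \right)}}{B} = \frac{-22320 + \frac{-107 + 102}{5 \left(1 + 102\right)}}{1906} = \left(-22320 + \frac{1}{5} \cdot \frac{1}{103} \left(-5\right)\right) \frac{1}{1906} = \left(-22320 - \frac{1}{103}\right) \frac{1}{1906} = \left(- \frac{2298961}{103}\right) \frac{1}{1906} = - \frac{2298961}{196318}$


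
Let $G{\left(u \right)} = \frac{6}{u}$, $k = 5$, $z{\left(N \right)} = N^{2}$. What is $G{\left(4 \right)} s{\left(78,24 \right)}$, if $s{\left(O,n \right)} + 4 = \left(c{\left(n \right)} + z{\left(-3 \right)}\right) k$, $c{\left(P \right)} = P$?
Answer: $\frac{483}{2} \approx 241.5$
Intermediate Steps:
$s{\left(O,n \right)} = 41 + 5 n$ ($s{\left(O,n \right)} = -4 + \left(n + \left(-3\right)^{2}\right) 5 = -4 + \left(n + 9\right) 5 = -4 + \left(9 + n\right) 5 = -4 + \left(45 + 5 n\right) = 41 + 5 n$)
$G{\left(4 \right)} s{\left(78,24 \right)} = \frac{6}{4} \left(41 + 5 \cdot 24\right) = 6 \cdot \frac{1}{4} \left(41 + 120\right) = \frac{3}{2} \cdot 161 = \frac{483}{2}$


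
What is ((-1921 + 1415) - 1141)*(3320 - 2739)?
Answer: -956907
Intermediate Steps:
((-1921 + 1415) - 1141)*(3320 - 2739) = (-506 - 1141)*581 = -1647*581 = -956907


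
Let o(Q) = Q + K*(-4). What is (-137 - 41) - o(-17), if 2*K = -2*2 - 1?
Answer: -171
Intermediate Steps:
K = -5/2 (K = (-2*2 - 1)/2 = (-4 - 1)/2 = (½)*(-5) = -5/2 ≈ -2.5000)
o(Q) = 10 + Q (o(Q) = Q - 5/2*(-4) = Q + 10 = 10 + Q)
(-137 - 41) - o(-17) = (-137 - 41) - (10 - 17) = -178 - 1*(-7) = -178 + 7 = -171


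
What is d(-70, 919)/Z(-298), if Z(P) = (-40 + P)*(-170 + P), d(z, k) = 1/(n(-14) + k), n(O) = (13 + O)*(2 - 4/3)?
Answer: 1/145265640 ≈ 6.8839e-9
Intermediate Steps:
n(O) = 26/3 + 2*O/3 (n(O) = (13 + O)*(2 - 4*⅓) = (13 + O)*(2 - 4/3) = (13 + O)*(⅔) = 26/3 + 2*O/3)
d(z, k) = 1/(-⅔ + k) (d(z, k) = 1/((26/3 + (⅔)*(-14)) + k) = 1/((26/3 - 28/3) + k) = 1/(-⅔ + k))
Z(P) = (-170 + P)*(-40 + P)
d(-70, 919)/Z(-298) = (3/(-2 + 3*919))/(6800 + (-298)² - 210*(-298)) = (3/(-2 + 2757))/(6800 + 88804 + 62580) = (3/2755)/158184 = (3*(1/2755))*(1/158184) = (3/2755)*(1/158184) = 1/145265640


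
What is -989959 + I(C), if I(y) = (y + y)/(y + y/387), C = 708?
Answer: -192051659/194 ≈ -9.8996e+5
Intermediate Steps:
I(y) = 387/194 (I(y) = (2*y)/(y + y*(1/387)) = (2*y)/(y + y/387) = (2*y)/((388*y/387)) = (2*y)*(387/(388*y)) = 387/194)
-989959 + I(C) = -989959 + 387/194 = -192051659/194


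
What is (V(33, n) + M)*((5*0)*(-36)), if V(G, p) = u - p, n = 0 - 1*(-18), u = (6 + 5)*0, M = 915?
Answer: 0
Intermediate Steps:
u = 0 (u = 11*0 = 0)
n = 18 (n = 0 + 18 = 18)
V(G, p) = -p (V(G, p) = 0 - p = -p)
(V(33, n) + M)*((5*0)*(-36)) = (-1*18 + 915)*((5*0)*(-36)) = (-18 + 915)*(0*(-36)) = 897*0 = 0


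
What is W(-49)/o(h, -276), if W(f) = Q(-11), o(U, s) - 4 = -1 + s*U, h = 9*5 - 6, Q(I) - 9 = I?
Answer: 2/10761 ≈ 0.00018586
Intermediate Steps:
Q(I) = 9 + I
h = 39 (h = 45 - 6 = 39)
o(U, s) = 3 + U*s (o(U, s) = 4 + (-1 + s*U) = 4 + (-1 + U*s) = 3 + U*s)
W(f) = -2 (W(f) = 9 - 11 = -2)
W(-49)/o(h, -276) = -2/(3 + 39*(-276)) = -2/(3 - 10764) = -2/(-10761) = -2*(-1/10761) = 2/10761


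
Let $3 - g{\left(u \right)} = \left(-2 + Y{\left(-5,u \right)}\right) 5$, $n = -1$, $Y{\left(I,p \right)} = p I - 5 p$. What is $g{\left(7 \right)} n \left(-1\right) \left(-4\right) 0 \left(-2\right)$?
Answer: $0$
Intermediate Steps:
$Y{\left(I,p \right)} = - 5 p + I p$ ($Y{\left(I,p \right)} = I p - 5 p = - 5 p + I p$)
$g{\left(u \right)} = 13 + 50 u$ ($g{\left(u \right)} = 3 - \left(-2 + u \left(-5 - 5\right)\right) 5 = 3 - \left(-2 + u \left(-10\right)\right) 5 = 3 - \left(-2 - 10 u\right) 5 = 3 - \left(-10 - 50 u\right) = 3 + \left(10 + 50 u\right) = 13 + 50 u$)
$g{\left(7 \right)} n \left(-1\right) \left(-4\right) 0 \left(-2\right) = \left(13 + 50 \cdot 7\right) \left(-1\right) \left(-1\right) \left(-4\right) 0 \left(-2\right) = \left(13 + 350\right) \left(-1\right) 4 \cdot 0 \left(-2\right) = 363 \left(-1\right) 0 \left(-2\right) = \left(-363\right) 0 = 0$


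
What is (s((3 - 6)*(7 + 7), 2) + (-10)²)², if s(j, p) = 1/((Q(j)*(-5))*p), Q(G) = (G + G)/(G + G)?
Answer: 998001/100 ≈ 9980.0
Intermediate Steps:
Q(G) = 1 (Q(G) = (2*G)/((2*G)) = (2*G)*(1/(2*G)) = 1)
s(j, p) = -1/(5*p) (s(j, p) = 1/((1*(-5))*p) = 1/(-5*p) = -1/(5*p))
(s((3 - 6)*(7 + 7), 2) + (-10)²)² = (-⅕/2 + (-10)²)² = (-⅕*½ + 100)² = (-⅒ + 100)² = (999/10)² = 998001/100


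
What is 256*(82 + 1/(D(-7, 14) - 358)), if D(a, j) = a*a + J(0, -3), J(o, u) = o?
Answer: 6486272/309 ≈ 20991.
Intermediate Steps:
D(a, j) = a² (D(a, j) = a*a + 0 = a² + 0 = a²)
256*(82 + 1/(D(-7, 14) - 358)) = 256*(82 + 1/((-7)² - 358)) = 256*(82 + 1/(49 - 358)) = 256*(82 + 1/(-309)) = 256*(82 - 1/309) = 256*(25337/309) = 6486272/309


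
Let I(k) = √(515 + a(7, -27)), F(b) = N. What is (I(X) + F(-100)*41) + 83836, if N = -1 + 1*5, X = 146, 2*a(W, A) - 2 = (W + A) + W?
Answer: 84000 + √2038/2 ≈ 84023.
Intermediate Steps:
a(W, A) = 1 + W + A/2 (a(W, A) = 1 + ((W + A) + W)/2 = 1 + ((A + W) + W)/2 = 1 + (A + 2*W)/2 = 1 + (W + A/2) = 1 + W + A/2)
N = 4 (N = -1 + 5 = 4)
F(b) = 4
I(k) = √2038/2 (I(k) = √(515 + (1 + 7 + (½)*(-27))) = √(515 + (1 + 7 - 27/2)) = √(515 - 11/2) = √(1019/2) = √2038/2)
(I(X) + F(-100)*41) + 83836 = (√2038/2 + 4*41) + 83836 = (√2038/2 + 164) + 83836 = (164 + √2038/2) + 83836 = 84000 + √2038/2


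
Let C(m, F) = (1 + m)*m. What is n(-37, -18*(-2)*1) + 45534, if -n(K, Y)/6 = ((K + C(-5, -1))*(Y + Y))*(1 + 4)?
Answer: 82254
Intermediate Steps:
C(m, F) = m*(1 + m)
n(K, Y) = -60*Y*(20 + K) (n(K, Y) = -6*(K - 5*(1 - 5))*(Y + Y)*(1 + 4) = -6*(K - 5*(-4))*(2*Y)*5 = -6*(K + 20)*(2*Y)*5 = -6*(20 + K)*(2*Y)*5 = -6*2*Y*(20 + K)*5 = -60*Y*(20 + K))
n(-37, -18*(-2)*1) + 45534 = -60*-18*(-2)*1*(20 - 37) + 45534 = -60*-3*(-12)*1*(-17) + 45534 = -60*36*1*(-17) + 45534 = -60*36*(-17) + 45534 = 36720 + 45534 = 82254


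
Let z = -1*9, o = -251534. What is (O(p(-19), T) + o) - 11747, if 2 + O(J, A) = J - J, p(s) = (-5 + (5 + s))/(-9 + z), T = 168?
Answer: -263283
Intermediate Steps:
z = -9
p(s) = -s/18 (p(s) = (-5 + (5 + s))/(-9 - 9) = s/(-18) = s*(-1/18) = -s/18)
O(J, A) = -2 (O(J, A) = -2 + (J - J) = -2 + 0 = -2)
(O(p(-19), T) + o) - 11747 = (-2 - 251534) - 11747 = -251536 - 11747 = -263283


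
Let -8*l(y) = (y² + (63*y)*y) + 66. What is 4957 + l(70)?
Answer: -137005/4 ≈ -34251.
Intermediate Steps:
l(y) = -33/4 - 8*y² (l(y) = -((y² + (63*y)*y) + 66)/8 = -((y² + 63*y²) + 66)/8 = -(64*y² + 66)/8 = -(66 + 64*y²)/8 = -33/4 - 8*y²)
4957 + l(70) = 4957 + (-33/4 - 8*70²) = 4957 + (-33/4 - 8*4900) = 4957 + (-33/4 - 39200) = 4957 - 156833/4 = -137005/4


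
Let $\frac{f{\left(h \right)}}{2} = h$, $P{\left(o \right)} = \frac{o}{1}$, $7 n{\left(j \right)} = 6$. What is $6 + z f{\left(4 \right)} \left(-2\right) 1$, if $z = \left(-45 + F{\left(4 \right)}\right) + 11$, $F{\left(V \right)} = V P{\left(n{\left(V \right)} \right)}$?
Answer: $\frac{3466}{7} \approx 495.14$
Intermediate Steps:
$n{\left(j \right)} = \frac{6}{7}$ ($n{\left(j \right)} = \frac{1}{7} \cdot 6 = \frac{6}{7}$)
$P{\left(o \right)} = o$ ($P{\left(o \right)} = o 1 = o$)
$f{\left(h \right)} = 2 h$
$F{\left(V \right)} = \frac{6 V}{7}$ ($F{\left(V \right)} = V \frac{6}{7} = \frac{6 V}{7}$)
$z = - \frac{214}{7}$ ($z = \left(-45 + \frac{6}{7} \cdot 4\right) + 11 = \left(-45 + \frac{24}{7}\right) + 11 = - \frac{291}{7} + 11 = - \frac{214}{7} \approx -30.571$)
$6 + z f{\left(4 \right)} \left(-2\right) 1 = 6 - \frac{214 \cdot 2 \cdot 4 \left(-2\right) 1}{7} = 6 - \frac{214 \cdot 8 \left(-2\right) 1}{7} = 6 - \frac{214 \left(\left(-16\right) 1\right)}{7} = 6 - - \frac{3424}{7} = 6 + \frac{3424}{7} = \frac{3466}{7}$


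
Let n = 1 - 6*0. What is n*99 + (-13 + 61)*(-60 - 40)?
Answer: -4701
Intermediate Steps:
n = 1 (n = 1 + 0 = 1)
n*99 + (-13 + 61)*(-60 - 40) = 1*99 + (-13 + 61)*(-60 - 40) = 99 + 48*(-100) = 99 - 4800 = -4701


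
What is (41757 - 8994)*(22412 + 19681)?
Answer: 1379092959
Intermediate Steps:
(41757 - 8994)*(22412 + 19681) = 32763*42093 = 1379092959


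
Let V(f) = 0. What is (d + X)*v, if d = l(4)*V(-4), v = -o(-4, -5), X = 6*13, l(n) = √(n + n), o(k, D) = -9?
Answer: 702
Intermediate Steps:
l(n) = √2*√n (l(n) = √(2*n) = √2*√n)
X = 78
v = 9 (v = -1*(-9) = 9)
d = 0 (d = (√2*√4)*0 = (√2*2)*0 = (2*√2)*0 = 0)
(d + X)*v = (0 + 78)*9 = 78*9 = 702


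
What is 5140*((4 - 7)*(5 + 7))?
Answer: -185040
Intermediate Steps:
5140*((4 - 7)*(5 + 7)) = 5140*(-3*12) = 5140*(-36) = -185040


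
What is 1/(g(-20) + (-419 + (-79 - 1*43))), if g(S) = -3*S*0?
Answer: -1/541 ≈ -0.0018484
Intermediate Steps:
g(S) = 0
1/(g(-20) + (-419 + (-79 - 1*43))) = 1/(0 + (-419 + (-79 - 1*43))) = 1/(0 + (-419 + (-79 - 43))) = 1/(0 + (-419 - 122)) = 1/(0 - 541) = 1/(-541) = -1/541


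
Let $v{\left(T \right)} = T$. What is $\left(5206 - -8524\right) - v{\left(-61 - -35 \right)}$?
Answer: $13756$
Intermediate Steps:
$\left(5206 - -8524\right) - v{\left(-61 - -35 \right)} = \left(5206 - -8524\right) - \left(-61 - -35\right) = \left(5206 + 8524\right) - \left(-61 + 35\right) = 13730 - -26 = 13730 + 26 = 13756$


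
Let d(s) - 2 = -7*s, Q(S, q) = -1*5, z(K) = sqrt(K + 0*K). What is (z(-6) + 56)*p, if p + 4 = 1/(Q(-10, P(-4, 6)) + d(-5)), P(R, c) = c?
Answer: -889/4 - 127*I*sqrt(6)/32 ≈ -222.25 - 9.7214*I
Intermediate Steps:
z(K) = sqrt(K) (z(K) = sqrt(K + 0) = sqrt(K))
Q(S, q) = -5
d(s) = 2 - 7*s
p = -127/32 (p = -4 + 1/(-5 + (2 - 7*(-5))) = -4 + 1/(-5 + (2 + 35)) = -4 + 1/(-5 + 37) = -4 + 1/32 = -127/32 ≈ -3.9688)
(z(-6) + 56)*p = (sqrt(-6) + 56)*(-127/32) = (I*sqrt(6) + 56)*(-127/32) = (56 + I*sqrt(6))*(-127/32) = -889/4 - 127*I*sqrt(6)/32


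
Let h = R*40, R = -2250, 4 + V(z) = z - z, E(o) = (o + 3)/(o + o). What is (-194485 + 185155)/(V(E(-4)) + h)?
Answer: 4665/45002 ≈ 0.10366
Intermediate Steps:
E(o) = (3 + o)/(2*o) (E(o) = (3 + o)/((2*o)) = (3 + o)*(1/(2*o)) = (3 + o)/(2*o))
V(z) = -4 (V(z) = -4 + (z - z) = -4 + 0 = -4)
h = -90000 (h = -2250*40 = -90000)
(-194485 + 185155)/(V(E(-4)) + h) = (-194485 + 185155)/(-4 - 90000) = -9330/(-90004) = -9330*(-1/90004) = 4665/45002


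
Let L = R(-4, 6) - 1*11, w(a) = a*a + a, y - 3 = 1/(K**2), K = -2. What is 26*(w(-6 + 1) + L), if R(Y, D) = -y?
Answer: 299/2 ≈ 149.50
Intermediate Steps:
y = 13/4 (y = 3 + 1/((-2)**2) = 3 + 1/4 = 13/4 ≈ 3.2500)
R(Y, D) = -13/4 (R(Y, D) = -1*13/4 = -13/4)
w(a) = a + a**2 (w(a) = a**2 + a = a + a**2)
L = -57/4 (L = -13/4 - 1*11 = -13/4 - 11 = -57/4 ≈ -14.250)
26*(w(-6 + 1) + L) = 26*((-6 + 1)*(1 + (-6 + 1)) - 57/4) = 26*(-5*(1 - 5) - 57/4) = 26*(-5*(-4) - 57/4) = 26*(20 - 57/4) = 26*(23/4) = 299/2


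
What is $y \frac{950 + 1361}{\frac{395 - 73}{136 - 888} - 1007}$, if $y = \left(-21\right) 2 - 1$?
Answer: $\frac{37364248}{378793} \approx 98.64$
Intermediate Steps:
$y = -43$ ($y = -42 - 1 = -43$)
$y \frac{950 + 1361}{\frac{395 - 73}{136 - 888} - 1007} = - 43 \frac{950 + 1361}{\frac{395 - 73}{136 - 888} - 1007} = - 43 \frac{2311}{\frac{322}{-752} - 1007} = - 43 \frac{2311}{322 \left(- \frac{1}{752}\right) - 1007} = - 43 \frac{2311}{- \frac{161}{376} - 1007} = - 43 \frac{2311}{- \frac{378793}{376}} = - 43 \cdot 2311 \left(- \frac{376}{378793}\right) = \left(-43\right) \left(- \frac{868936}{378793}\right) = \frac{37364248}{378793}$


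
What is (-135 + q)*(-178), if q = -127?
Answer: 46636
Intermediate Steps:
(-135 + q)*(-178) = (-135 - 127)*(-178) = -262*(-178) = 46636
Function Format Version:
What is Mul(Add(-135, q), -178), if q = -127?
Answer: 46636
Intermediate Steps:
Mul(Add(-135, q), -178) = Mul(Add(-135, -127), -178) = Mul(-262, -178) = 46636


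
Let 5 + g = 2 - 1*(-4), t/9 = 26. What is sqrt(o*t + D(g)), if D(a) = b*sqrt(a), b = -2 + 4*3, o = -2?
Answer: I*sqrt(458) ≈ 21.401*I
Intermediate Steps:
t = 234 (t = 9*26 = 234)
g = 1 (g = -5 + (2 - 1*(-4)) = -5 + (2 + 4) = -5 + 6 = 1)
b = 10 (b = -2 + 12 = 10)
D(a) = 10*sqrt(a)
sqrt(o*t + D(g)) = sqrt(-2*234 + 10*sqrt(1)) = sqrt(-468 + 10*1) = sqrt(-468 + 10) = sqrt(-458) = I*sqrt(458)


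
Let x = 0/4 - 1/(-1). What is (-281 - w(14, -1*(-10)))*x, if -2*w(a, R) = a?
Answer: -274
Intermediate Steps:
w(a, R) = -a/2
x = 1 (x = 0*(1/4) - 1*(-1) = 0 + 1 = 1)
(-281 - w(14, -1*(-10)))*x = (-281 - (-1)*14/2)*1 = (-281 - 1*(-7))*1 = (-281 + 7)*1 = -274*1 = -274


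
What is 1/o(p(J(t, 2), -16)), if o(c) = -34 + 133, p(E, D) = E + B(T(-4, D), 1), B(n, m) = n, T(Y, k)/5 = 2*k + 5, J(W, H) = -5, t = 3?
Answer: 1/99 ≈ 0.010101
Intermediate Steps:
T(Y, k) = 25 + 10*k (T(Y, k) = 5*(2*k + 5) = 5*(5 + 2*k) = 25 + 10*k)
p(E, D) = 25 + E + 10*D (p(E, D) = E + (25 + 10*D) = 25 + E + 10*D)
o(c) = 99
1/o(p(J(t, 2), -16)) = 1/99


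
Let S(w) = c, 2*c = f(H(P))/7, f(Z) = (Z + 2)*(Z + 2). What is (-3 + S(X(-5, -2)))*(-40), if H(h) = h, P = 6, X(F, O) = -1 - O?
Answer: -440/7 ≈ -62.857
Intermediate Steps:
f(Z) = (2 + Z)² (f(Z) = (2 + Z)*(2 + Z) = (2 + Z)²)
c = 32/7 (c = ((2 + 6)²/7)/2 = (8²*(⅐))/2 = (64*(⅐))/2 = (½)*(64/7) = 32/7 ≈ 4.5714)
S(w) = 32/7
(-3 + S(X(-5, -2)))*(-40) = (-3 + 32/7)*(-40) = (11/7)*(-40) = -440/7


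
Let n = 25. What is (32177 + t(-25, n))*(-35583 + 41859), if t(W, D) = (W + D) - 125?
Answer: 201158352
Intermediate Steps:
t(W, D) = -125 + D + W (t(W, D) = (D + W) - 125 = -125 + D + W)
(32177 + t(-25, n))*(-35583 + 41859) = (32177 + (-125 + 25 - 25))*(-35583 + 41859) = (32177 - 125)*6276 = 32052*6276 = 201158352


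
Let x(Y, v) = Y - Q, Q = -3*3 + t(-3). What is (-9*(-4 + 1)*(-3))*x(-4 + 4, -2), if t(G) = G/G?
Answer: -648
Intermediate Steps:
t(G) = 1
Q = -8 (Q = -3*3 + 1 = -9 + 1 = -8)
x(Y, v) = 8 + Y (x(Y, v) = Y - 1*(-8) = Y + 8 = 8 + Y)
(-9*(-4 + 1)*(-3))*x(-4 + 4, -2) = (-9*(-4 + 1)*(-3))*(8 + (-4 + 4)) = (-(-27)*(-3))*(8 + 0) = -9*9*8 = -81*8 = -648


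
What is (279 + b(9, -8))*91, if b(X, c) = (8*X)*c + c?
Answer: -27755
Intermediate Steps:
b(X, c) = c + 8*X*c (b(X, c) = 8*X*c + c = c + 8*X*c)
(279 + b(9, -8))*91 = (279 - 8*(1 + 8*9))*91 = (279 - 8*(1 + 72))*91 = (279 - 8*73)*91 = (279 - 584)*91 = -305*91 = -27755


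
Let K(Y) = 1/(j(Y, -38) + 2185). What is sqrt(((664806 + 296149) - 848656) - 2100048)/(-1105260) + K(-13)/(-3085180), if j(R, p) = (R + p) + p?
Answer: -1/6466537280 - I*sqrt(220861)/368420 ≈ -1.5464e-10 - 0.0012756*I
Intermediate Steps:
j(R, p) = R + 2*p
K(Y) = 1/(2109 + Y) (K(Y) = 1/((Y + 2*(-38)) + 2185) = 1/((Y - 76) + 2185) = 1/((-76 + Y) + 2185) = 1/(2109 + Y))
sqrt(((664806 + 296149) - 848656) - 2100048)/(-1105260) + K(-13)/(-3085180) = sqrt(((664806 + 296149) - 848656) - 2100048)/(-1105260) + 1/((2109 - 13)*(-3085180)) = sqrt((960955 - 848656) - 2100048)*(-1/1105260) - 1/3085180/2096 = sqrt(112299 - 2100048)*(-1/1105260) + (1/2096)*(-1/3085180) = sqrt(-1987749)*(-1/1105260) - 1/6466537280 = (3*I*sqrt(220861))*(-1/1105260) - 1/6466537280 = -I*sqrt(220861)/368420 - 1/6466537280 = -1/6466537280 - I*sqrt(220861)/368420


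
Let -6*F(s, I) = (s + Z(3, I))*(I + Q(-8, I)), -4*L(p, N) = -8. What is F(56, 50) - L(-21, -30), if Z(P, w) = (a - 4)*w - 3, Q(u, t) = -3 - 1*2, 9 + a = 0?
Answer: 8951/2 ≈ 4475.5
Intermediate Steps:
a = -9 (a = -9 + 0 = -9)
Q(u, t) = -5 (Q(u, t) = -3 - 2 = -5)
L(p, N) = 2 (L(p, N) = -1/4*(-8) = 2)
Z(P, w) = -3 - 13*w (Z(P, w) = (-9 - 4)*w - 3 = -13*w - 3 = -3 - 13*w)
F(s, I) = -(-5 + I)*(-3 + s - 13*I)/6 (F(s, I) = -(s + (-3 - 13*I))*(I - 5)/6 = -(-3 + s - 13*I)*(-5 + I)/6 = -(-5 + I)*(-3 + s - 13*I)/6)
F(56, 50) - L(-21, -30) = (-5/2 - 31/3*50 + (5/6)*56 + (13/6)*50**2 - 1/6*50*56) - 1*2 = (-5/2 - 1550/3 + 140/3 + (13/6)*2500 - 1400/3) - 2 = (-5/2 - 1550/3 + 140/3 + 16250/3 - 1400/3) - 2 = 8955/2 - 2 = 8951/2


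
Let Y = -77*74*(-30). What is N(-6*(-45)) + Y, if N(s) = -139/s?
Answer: 46153661/270 ≈ 1.7094e+5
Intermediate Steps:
Y = 170940 (Y = -5698*(-30) = 170940)
N(-6*(-45)) + Y = -139/((-6*(-45))) + 170940 = -139/270 + 170940 = 46153661/270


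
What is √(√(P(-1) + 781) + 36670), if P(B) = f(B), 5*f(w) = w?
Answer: √(916750 + 40*√305)/5 ≈ 191.57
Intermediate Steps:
f(w) = w/5
P(B) = B/5
√(√(P(-1) + 781) + 36670) = √(√((⅕)*(-1) + 781) + 36670) = √(√(-⅕ + 781) + 36670) = √(√(3904/5) + 36670) = √(8*√305/5 + 36670) = √(36670 + 8*√305/5)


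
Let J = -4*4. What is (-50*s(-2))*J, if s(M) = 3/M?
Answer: -1200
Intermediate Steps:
J = -16
(-50*s(-2))*J = -150/(-2)*(-16) = -150*(-1)/2*(-16) = -50*(-3/2)*(-16) = 75*(-16) = -1200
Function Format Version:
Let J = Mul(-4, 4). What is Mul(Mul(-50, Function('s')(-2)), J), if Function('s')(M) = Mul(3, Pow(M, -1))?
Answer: -1200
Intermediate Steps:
J = -16
Mul(Mul(-50, Function('s')(-2)), J) = Mul(Mul(-50, Mul(3, Pow(-2, -1))), -16) = Mul(Mul(-50, Mul(3, Rational(-1, 2))), -16) = Mul(Mul(-50, Rational(-3, 2)), -16) = Mul(75, -16) = -1200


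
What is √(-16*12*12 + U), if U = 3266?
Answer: √962 ≈ 31.016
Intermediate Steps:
√(-16*12*12 + U) = √(-16*12*12 + 3266) = √(-192*12 + 3266) = √(-2304 + 3266) = √962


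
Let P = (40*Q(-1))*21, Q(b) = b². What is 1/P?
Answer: 1/840 ≈ 0.0011905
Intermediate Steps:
P = 840 (P = (40*(-1)²)*21 = (40*1)*21 = 40*21 = 840)
1/P = 1/840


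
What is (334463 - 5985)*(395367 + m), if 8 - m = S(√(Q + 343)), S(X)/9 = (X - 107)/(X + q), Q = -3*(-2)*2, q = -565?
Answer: 460134483759970/3543 + 75221462*√355/17715 ≈ 1.2987e+11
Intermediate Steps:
Q = 12 (Q = 6*2 = 12)
S(X) = 9*(-107 + X)/(-565 + X) (S(X) = 9*((X - 107)/(X - 565)) = 9*((-107 + X)/(-565 + X)) = 9*(-107 + X)/(-565 + X))
m = 8 - 9*(-107 + √355)/(-565 + √355) (m = 8 - 9*(-107 + √(12 + 343))/(-565 + √(12 + 343)) = 8 - 9*(-107 + √355)/(-565 + √355) ≈ 6.5473)
(334463 - 5985)*(395367 + m) = (334463 - 5985)*(395367 + (22334/3543 + 229*√355/17715)) = 328478*(1400807615/3543 + 229*√355/17715) = 460134483759970/3543 + 75221462*√355/17715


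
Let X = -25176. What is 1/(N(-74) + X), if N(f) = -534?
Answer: -1/25710 ≈ -3.8895e-5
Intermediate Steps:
1/(N(-74) + X) = 1/(-534 - 25176) = 1/(-25710) = -1/25710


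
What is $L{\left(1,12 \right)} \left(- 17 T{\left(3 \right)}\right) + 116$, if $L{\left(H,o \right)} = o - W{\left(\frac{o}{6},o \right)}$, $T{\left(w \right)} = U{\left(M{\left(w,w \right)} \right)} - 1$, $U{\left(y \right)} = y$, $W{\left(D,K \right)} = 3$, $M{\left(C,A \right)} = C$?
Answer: $-190$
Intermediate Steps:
$T{\left(w \right)} = -1 + w$ ($T{\left(w \right)} = w - 1 = -1 + w$)
$L{\left(H,o \right)} = -3 + o$ ($L{\left(H,o \right)} = o - 3 = -3 + o$)
$L{\left(1,12 \right)} \left(- 17 T{\left(3 \right)}\right) + 116 = \left(-3 + 12\right) \left(- 17 \left(-1 + 3\right)\right) + 116 = 9 \left(\left(-17\right) 2\right) + 116 = 9 \left(-34\right) + 116 = -306 + 116 = -190$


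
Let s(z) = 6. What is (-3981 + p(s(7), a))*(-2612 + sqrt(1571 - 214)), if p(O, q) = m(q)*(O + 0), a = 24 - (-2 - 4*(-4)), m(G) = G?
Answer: 10241652 - 3921*sqrt(1357) ≈ 1.0097e+7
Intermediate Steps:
a = 10 (a = 24 - (-2 + 16) = 24 - 1*14 = 24 - 14 = 10)
p(O, q) = O*q (p(O, q) = q*(O + 0) = q*O = O*q)
(-3981 + p(s(7), a))*(-2612 + sqrt(1571 - 214)) = (-3981 + 6*10)*(-2612 + sqrt(1571 - 214)) = (-3981 + 60)*(-2612 + sqrt(1357)) = -3921*(-2612 + sqrt(1357)) = 10241652 - 3921*sqrt(1357)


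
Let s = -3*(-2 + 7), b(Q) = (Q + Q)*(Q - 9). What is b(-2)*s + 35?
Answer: -625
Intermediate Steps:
b(Q) = 2*Q*(-9 + Q) (b(Q) = (2*Q)*(-9 + Q) = 2*Q*(-9 + Q))
s = -15 (s = -3*5 = -15)
b(-2)*s + 35 = (2*(-2)*(-9 - 2))*(-15) + 35 = (2*(-2)*(-11))*(-15) + 35 = 44*(-15) + 35 = -660 + 35 = -625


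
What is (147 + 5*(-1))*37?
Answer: 5254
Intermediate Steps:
(147 + 5*(-1))*37 = (147 - 5)*37 = 142*37 = 5254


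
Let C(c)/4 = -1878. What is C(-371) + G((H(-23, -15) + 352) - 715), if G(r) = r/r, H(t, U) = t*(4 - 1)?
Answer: -7511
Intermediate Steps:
H(t, U) = 3*t (H(t, U) = t*3 = 3*t)
C(c) = -7512 (C(c) = 4*(-1878) = -7512)
G(r) = 1
C(-371) + G((H(-23, -15) + 352) - 715) = -7512 + 1 = -7511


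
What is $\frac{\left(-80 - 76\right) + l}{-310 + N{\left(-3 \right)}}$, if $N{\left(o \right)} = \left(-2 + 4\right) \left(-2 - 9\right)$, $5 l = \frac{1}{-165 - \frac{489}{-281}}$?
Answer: $\frac{35783561}{76154160} \approx 0.46988$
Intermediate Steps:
$l = - \frac{281}{229380}$ ($l = \frac{1}{5 \left(-165 - \frac{489}{-281}\right)} = \frac{1}{5 \left(-165 - - \frac{489}{281}\right)} = \frac{1}{5 \left(-165 + \frac{489}{281}\right)} = \frac{1}{5 \left(- \frac{45876}{281}\right)} = \frac{1}{5} \left(- \frac{281}{45876}\right) = - \frac{281}{229380} \approx -0.001225$)
$N{\left(o \right)} = -22$ ($N{\left(o \right)} = 2 \left(-11\right) = -22$)
$\frac{\left(-80 - 76\right) + l}{-310 + N{\left(-3 \right)}} = \frac{\left(-80 - 76\right) - \frac{281}{229380}}{-310 - 22} = \frac{\left(-80 - 76\right) - \frac{281}{229380}}{-332} = \left(-156 - \frac{281}{229380}\right) \left(- \frac{1}{332}\right) = \left(- \frac{35783561}{229380}\right) \left(- \frac{1}{332}\right) = \frac{35783561}{76154160}$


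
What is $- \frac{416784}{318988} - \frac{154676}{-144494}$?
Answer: $- \frac{1360374926}{5761481509} \approx -0.23612$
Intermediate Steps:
$- \frac{416784}{318988} - \frac{154676}{-144494} = \left(-416784\right) \frac{1}{318988} - - \frac{77338}{72247} = - \frac{104196}{79747} + \frac{77338}{72247} = - \frac{1360374926}{5761481509}$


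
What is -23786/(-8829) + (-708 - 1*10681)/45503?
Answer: 981780877/401745987 ≈ 2.4438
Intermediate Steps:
-23786/(-8829) + (-708 - 1*10681)/45503 = -23786*(-1/8829) + (-708 - 10681)*(1/45503) = 23786/8829 - 11389*1/45503 = 23786/8829 - 11389/45503 = 981780877/401745987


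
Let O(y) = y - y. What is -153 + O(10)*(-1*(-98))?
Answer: -153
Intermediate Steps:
O(y) = 0
-153 + O(10)*(-1*(-98)) = -153 + 0*(-1*(-98)) = -153 + 0*98 = -153 + 0 = -153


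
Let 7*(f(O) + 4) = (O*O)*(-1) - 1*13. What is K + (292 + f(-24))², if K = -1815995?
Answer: -86947426/49 ≈ -1.7744e+6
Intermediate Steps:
f(O) = -41/7 - O²/7 (f(O) = -4 + ((O*O)*(-1) - 1*13)/7 = -4 + (O²*(-1) - 13)/7 = -4 + (-O² - 13)/7 = -4 + (-13 - O²)/7 = -4 + (-13/7 - O²/7) = -41/7 - O²/7)
K + (292 + f(-24))² = -1815995 + (292 + (-41/7 - ⅐*(-24)²))² = -1815995 + (292 + (-41/7 - ⅐*576))² = -1815995 + (292 + (-41/7 - 576/7))² = -1815995 + (292 - 617/7)² = -1815995 + (1427/7)² = -1815995 + 2036329/49 = -86947426/49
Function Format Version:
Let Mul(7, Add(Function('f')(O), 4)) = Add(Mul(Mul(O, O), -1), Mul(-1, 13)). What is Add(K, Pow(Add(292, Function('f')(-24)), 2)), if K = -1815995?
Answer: Rational(-86947426, 49) ≈ -1.7744e+6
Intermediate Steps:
Function('f')(O) = Add(Rational(-41, 7), Mul(Rational(-1, 7), Pow(O, 2))) (Function('f')(O) = Add(-4, Mul(Rational(1, 7), Add(Mul(Mul(O, O), -1), Mul(-1, 13)))) = Add(-4, Mul(Rational(1, 7), Add(Mul(Pow(O, 2), -1), -13))) = Add(-4, Mul(Rational(1, 7), Add(Mul(-1, Pow(O, 2)), -13))) = Add(-4, Mul(Rational(1, 7), Add(-13, Mul(-1, Pow(O, 2))))) = Add(-4, Add(Rational(-13, 7), Mul(Rational(-1, 7), Pow(O, 2)))) = Add(Rational(-41, 7), Mul(Rational(-1, 7), Pow(O, 2))))
Add(K, Pow(Add(292, Function('f')(-24)), 2)) = Add(-1815995, Pow(Add(292, Add(Rational(-41, 7), Mul(Rational(-1, 7), Pow(-24, 2)))), 2)) = Add(-1815995, Pow(Add(292, Add(Rational(-41, 7), Mul(Rational(-1, 7), 576))), 2)) = Add(-1815995, Pow(Add(292, Add(Rational(-41, 7), Rational(-576, 7))), 2)) = Add(-1815995, Pow(Add(292, Rational(-617, 7)), 2)) = Add(-1815995, Pow(Rational(1427, 7), 2)) = Add(-1815995, Rational(2036329, 49)) = Rational(-86947426, 49)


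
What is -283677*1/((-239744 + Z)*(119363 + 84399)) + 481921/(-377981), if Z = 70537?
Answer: -16615544162689877/13032012564274054 ≈ -1.2750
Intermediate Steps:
-283677*1/((-239744 + Z)*(119363 + 84399)) + 481921/(-377981) = -283677*1/((-239744 + 70537)*(119363 + 84399)) + 481921/(-377981) = -283677/(203762*(-169207)) + 481921*(-1/377981) = -283677/(-34477956734) - 481921/377981 = -283677*(-1/34477956734) - 481921/377981 = 283677/34477956734 - 481921/377981 = -16615544162689877/13032012564274054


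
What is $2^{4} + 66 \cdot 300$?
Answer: $19816$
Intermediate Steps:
$2^{4} + 66 \cdot 300 = 16 + 19800 = 19816$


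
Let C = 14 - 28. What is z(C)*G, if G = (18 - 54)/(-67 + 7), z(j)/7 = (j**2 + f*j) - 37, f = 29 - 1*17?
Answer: -189/5 ≈ -37.800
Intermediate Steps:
f = 12 (f = 29 - 17 = 12)
C = -14
z(j) = -259 + 7*j**2 + 84*j (z(j) = 7*((j**2 + 12*j) - 37) = 7*(-37 + j**2 + 12*j) = -259 + 7*j**2 + 84*j)
G = 3/5 (G = -36/(-60) = -36*(-1/60) = 3/5 ≈ 0.60000)
z(C)*G = (-259 + 7*(-14)**2 + 84*(-14))*(3/5) = (-259 + 7*196 - 1176)*(3/5) = (-259 + 1372 - 1176)*(3/5) = -63*3/5 = -189/5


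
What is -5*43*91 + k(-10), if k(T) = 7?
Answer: -19558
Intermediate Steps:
-5*43*91 + k(-10) = -5*43*91 + 7 = -215*91 + 7 = -19565 + 7 = -19558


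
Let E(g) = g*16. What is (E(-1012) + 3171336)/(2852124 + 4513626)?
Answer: 1577572/3682875 ≈ 0.42835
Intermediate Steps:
E(g) = 16*g
(E(-1012) + 3171336)/(2852124 + 4513626) = (16*(-1012) + 3171336)/(2852124 + 4513626) = (-16192 + 3171336)/7365750 = 3155144*(1/7365750) = 1577572/3682875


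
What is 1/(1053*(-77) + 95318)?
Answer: 1/14237 ≈ 7.0240e-5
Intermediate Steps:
1/(1053*(-77) + 95318) = 1/(-81081 + 95318) = 1/14237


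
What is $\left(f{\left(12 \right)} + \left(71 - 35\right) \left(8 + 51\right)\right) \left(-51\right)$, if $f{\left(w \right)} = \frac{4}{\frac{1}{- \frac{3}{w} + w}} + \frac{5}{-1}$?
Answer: $-110466$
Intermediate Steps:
$f{\left(w \right)} = -5 - \frac{12}{w} + 4 w$ ($f{\left(w \right)} = \frac{4}{\frac{1}{w - \frac{3}{w}}} + 5 \left(-1\right) = 4 \left(w - \frac{3}{w}\right) - 5 = \left(- \frac{12}{w} + 4 w\right) - 5 = -5 - \frac{12}{w} + 4 w$)
$\left(f{\left(12 \right)} + \left(71 - 35\right) \left(8 + 51\right)\right) \left(-51\right) = \left(\left(-5 - \frac{12}{12} + 4 \cdot 12\right) + \left(71 - 35\right) \left(8 + 51\right)\right) \left(-51\right) = \left(\left(-5 - 1 + 48\right) + 36 \cdot 59\right) \left(-51\right) = \left(\left(-5 - 1 + 48\right) + 2124\right) \left(-51\right) = \left(42 + 2124\right) \left(-51\right) = 2166 \left(-51\right) = -110466$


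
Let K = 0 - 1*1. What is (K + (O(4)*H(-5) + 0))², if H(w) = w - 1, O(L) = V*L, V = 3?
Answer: 5329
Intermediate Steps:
O(L) = 3*L
H(w) = -1 + w
K = -1 (K = 0 - 1 = -1)
(K + (O(4)*H(-5) + 0))² = (-1 + ((3*4)*(-1 - 5) + 0))² = (-1 + (12*(-6) + 0))² = (-1 + (-72 + 0))² = (-1 - 72)² = (-73)² = 5329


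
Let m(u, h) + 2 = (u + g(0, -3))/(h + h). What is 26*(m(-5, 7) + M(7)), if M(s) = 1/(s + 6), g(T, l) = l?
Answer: -454/7 ≈ -64.857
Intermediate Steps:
m(u, h) = -2 + (-3 + u)/(2*h) (m(u, h) = -2 + (u - 3)/(h + h) = -2 + (-3 + u)/((2*h)) = -2 + (-3 + u)*(1/(2*h)) = -2 + (-3 + u)/(2*h))
M(s) = 1/(6 + s)
26*(m(-5, 7) + M(7)) = 26*((1/2)*(-3 - 5 - 4*7)/7 + 1/(6 + 7)) = 26*((1/2)*(1/7)*(-3 - 5 - 28) + 1/13) = 26*((1/2)*(1/7)*(-36) + 1/13) = 26*(-18/7 + 1/13) = 26*(-227/91) = -454/7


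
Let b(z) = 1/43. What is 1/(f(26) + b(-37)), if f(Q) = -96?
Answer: -43/4127 ≈ -0.010419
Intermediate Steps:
b(z) = 1/43
1/(f(26) + b(-37)) = 1/(-96 + 1/43) = 1/(-4127/43) = -43/4127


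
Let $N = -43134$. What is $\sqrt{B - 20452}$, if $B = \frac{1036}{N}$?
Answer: $\frac{11 i \sqrt{1604480046}}{3081} \approx 143.01 i$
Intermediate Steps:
$B = - \frac{74}{3081}$ ($B = \frac{1036}{-43134} = 1036 \left(- \frac{1}{43134}\right) = - \frac{74}{3081} \approx -0.024018$)
$\sqrt{B - 20452} = \sqrt{- \frac{74}{3081} - 20452} = \sqrt{- \frac{63012686}{3081}} = \frac{11 i \sqrt{1604480046}}{3081}$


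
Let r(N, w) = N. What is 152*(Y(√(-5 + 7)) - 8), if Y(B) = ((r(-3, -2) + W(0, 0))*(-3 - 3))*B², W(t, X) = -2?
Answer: 7904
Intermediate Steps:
Y(B) = 30*B² (Y(B) = ((-3 - 2)*(-3 - 3))*B² = (-5*(-6))*B² = 30*B²)
152*(Y(√(-5 + 7)) - 8) = 152*(30*(√(-5 + 7))² - 8) = 152*(30*(√2)² - 8) = 152*(30*2 - 8) = 152*(60 - 8) = 152*52 = 7904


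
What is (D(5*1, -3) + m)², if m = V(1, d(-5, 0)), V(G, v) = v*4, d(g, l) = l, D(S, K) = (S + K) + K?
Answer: 1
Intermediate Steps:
D(S, K) = S + 2*K (D(S, K) = (K + S) + K = S + 2*K)
V(G, v) = 4*v
m = 0 (m = 4*0 = 0)
(D(5*1, -3) + m)² = ((5*1 + 2*(-3)) + 0)² = ((5 - 6) + 0)² = (-1 + 0)² = (-1)² = 1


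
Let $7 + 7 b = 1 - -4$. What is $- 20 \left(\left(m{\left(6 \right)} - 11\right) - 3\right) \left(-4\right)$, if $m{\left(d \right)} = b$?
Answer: $- \frac{8000}{7} \approx -1142.9$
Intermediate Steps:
$b = - \frac{2}{7}$ ($b = -1 + \frac{1 - -4}{7} = -1 + \frac{1 + 4}{7} = -1 + \frac{1}{7} \cdot 5 = -1 + \frac{5}{7} = - \frac{2}{7} \approx -0.28571$)
$m{\left(d \right)} = - \frac{2}{7}$
$- 20 \left(\left(m{\left(6 \right)} - 11\right) - 3\right) \left(-4\right) = - 20 \left(\left(- \frac{2}{7} - 11\right) - 3\right) \left(-4\right) = - 20 \left(- \frac{79}{7} - 3\right) \left(-4\right) = \left(-20\right) \left(- \frac{100}{7}\right) \left(-4\right) = \frac{2000}{7} \left(-4\right) = - \frac{8000}{7}$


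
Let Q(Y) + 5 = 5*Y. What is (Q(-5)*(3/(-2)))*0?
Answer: 0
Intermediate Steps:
Q(Y) = -5 + 5*Y
(Q(-5)*(3/(-2)))*0 = ((-5 + 5*(-5))*(3/(-2)))*0 = ((-5 - 25)*(3*(-1/2)))*0 = -30*(-3/2)*0 = 45*0 = 0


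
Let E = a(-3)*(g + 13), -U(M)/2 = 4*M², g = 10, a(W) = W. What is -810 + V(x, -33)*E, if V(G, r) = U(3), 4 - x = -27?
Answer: 4158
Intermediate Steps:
x = 31 (x = 4 - 1*(-27) = 4 + 27 = 31)
U(M) = -8*M²
V(G, r) = -72 (V(G, r) = -8*3² = -8*9 = -72)
E = -69 (E = -3*(10 + 13) = -3*23 = -69)
-810 + V(x, -33)*E = -810 - 72*(-69) = -810 + 4968 = 4158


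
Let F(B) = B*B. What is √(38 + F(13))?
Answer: 3*√23 ≈ 14.387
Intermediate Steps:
F(B) = B²
√(38 + F(13)) = √(38 + 13²) = √(38 + 169) = √207 = 3*√23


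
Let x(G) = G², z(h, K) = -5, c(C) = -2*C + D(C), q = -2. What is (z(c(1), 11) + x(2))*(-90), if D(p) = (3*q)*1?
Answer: 90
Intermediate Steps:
D(p) = -6 (D(p) = (3*(-2))*1 = -6*1 = -6)
c(C) = -6 - 2*C (c(C) = -2*C - 6 = -6 - 2*C)
(z(c(1), 11) + x(2))*(-90) = (-5 + 2²)*(-90) = (-5 + 4)*(-90) = -1*(-90) = 90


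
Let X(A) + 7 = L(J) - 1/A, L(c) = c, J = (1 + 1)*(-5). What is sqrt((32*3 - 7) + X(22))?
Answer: sqrt(34826)/22 ≈ 8.4826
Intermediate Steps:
J = -10 (J = 2*(-5) = -10)
X(A) = -17 - 1/A (X(A) = -7 + (-10 - 1/A) = -17 - 1/A)
sqrt((32*3 - 7) + X(22)) = sqrt((32*3 - 7) + (-17 - 1/22)) = sqrt((96 - 7) + (-17 - 1*1/22)) = sqrt(89 + (-17 - 1/22)) = sqrt(89 - 375/22) = sqrt(1583/22) = sqrt(34826)/22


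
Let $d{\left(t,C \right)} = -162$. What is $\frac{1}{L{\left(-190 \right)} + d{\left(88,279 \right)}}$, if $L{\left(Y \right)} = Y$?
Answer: $- \frac{1}{352} \approx -0.0028409$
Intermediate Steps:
$\frac{1}{L{\left(-190 \right)} + d{\left(88,279 \right)}} = \frac{1}{-190 - 162} = \frac{1}{-352} = - \frac{1}{352}$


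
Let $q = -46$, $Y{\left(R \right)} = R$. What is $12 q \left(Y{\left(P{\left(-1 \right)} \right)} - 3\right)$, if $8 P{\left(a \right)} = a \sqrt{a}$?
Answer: $1656 + 69 i \approx 1656.0 + 69.0 i$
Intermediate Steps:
$P{\left(a \right)} = \frac{a^{\frac{3}{2}}}{8}$ ($P{\left(a \right)} = \frac{a \sqrt{a}}{8} = \frac{a^{\frac{3}{2}}}{8}$)
$12 q \left(Y{\left(P{\left(-1 \right)} \right)} - 3\right) = 12 \left(-46\right) \left(\frac{\left(-1\right)^{\frac{3}{2}}}{8} - 3\right) = - 552 \left(\frac{\left(-1\right) i}{8} - 3\right) = - 552 \left(- \frac{i}{8} - 3\right) = - 552 \left(-3 - \frac{i}{8}\right) = 1656 + 69 i$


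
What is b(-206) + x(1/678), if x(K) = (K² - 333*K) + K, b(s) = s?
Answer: -94919999/459684 ≈ -206.49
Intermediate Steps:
x(K) = K² - 332*K
b(-206) + x(1/678) = -206 + (-332 + 1/678)/678 = -206 + (1/678)*(-225095/678) = -206 - 225095/459684 = -94919999/459684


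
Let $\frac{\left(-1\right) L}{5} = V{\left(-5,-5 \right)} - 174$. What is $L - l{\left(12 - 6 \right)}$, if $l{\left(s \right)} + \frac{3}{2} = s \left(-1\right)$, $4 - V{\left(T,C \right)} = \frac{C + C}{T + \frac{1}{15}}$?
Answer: $\frac{64205}{74} \approx 867.63$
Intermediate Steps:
$V{\left(T,C \right)} = 4 - \frac{2 C}{\frac{1}{15} + T}$ ($V{\left(T,C \right)} = 4 - \frac{C + C}{T + \frac{1}{15}} = 4 - \frac{2 C}{T + \frac{1}{15}} = 4 - \frac{2 C}{\frac{1}{15} + T}$)
$l{\left(s \right)} = - \frac{3}{2} - s$ ($l{\left(s \right)} = - \frac{3}{2} + s \left(-1\right) = - \frac{3}{2} - s$)
$L = \frac{31825}{37}$ ($L = - 5 \left(\frac{2 \left(2 - -75 + 30 \left(-5\right)\right)}{1 + 15 \left(-5\right)} - 174\right) = - 5 \left(\frac{2 \left(2 + 75 - 150\right)}{1 - 75} - 174\right) = - 5 \left(2 \frac{1}{-74} \left(-73\right) - 174\right) = - 5 \left(2 \left(- \frac{1}{74}\right) \left(-73\right) - 174\right) = - 5 \left(\frac{73}{37} - 174\right) = \left(-5\right) \left(- \frac{6365}{37}\right) = \frac{31825}{37} \approx 860.13$)
$L - l{\left(12 - 6 \right)} = \frac{31825}{37} - \left(- \frac{3}{2} - \left(12 - 6\right)\right) = \frac{31825}{37} - \left(- \frac{3}{2} - 6\right) = \frac{31825}{37} - - \frac{15}{2} = \frac{31825}{37} + \frac{15}{2} = \frac{64205}{74}$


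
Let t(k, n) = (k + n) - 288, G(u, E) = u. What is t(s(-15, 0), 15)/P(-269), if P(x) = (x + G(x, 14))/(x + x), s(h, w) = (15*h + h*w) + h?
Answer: -513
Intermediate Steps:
s(h, w) = 16*h + h*w
t(k, n) = -288 + k + n
P(x) = 1 (P(x) = (x + x)/(x + x) = (2*x)/((2*x)) = (2*x)*(1/(2*x)) = 1)
t(s(-15, 0), 15)/P(-269) = (-288 - 15*(16 + 0) + 15)/1 = (-288 - 15*16 + 15)*1 = (-288 - 240 + 15)*1 = -513*1 = -513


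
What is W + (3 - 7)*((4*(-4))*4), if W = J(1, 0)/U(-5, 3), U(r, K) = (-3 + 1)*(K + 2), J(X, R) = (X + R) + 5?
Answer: 1277/5 ≈ 255.40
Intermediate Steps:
J(X, R) = 5 + R + X (J(X, R) = (R + X) + 5 = 5 + R + X)
U(r, K) = -4 - 2*K (U(r, K) = -2*(2 + K) = -4 - 2*K)
W = -⅗ (W = (5 + 0 + 1)/(-4 - 2*3) = 6/(-4 - 6) = 6/(-10) = 6*(-⅒) = -⅗ ≈ -0.60000)
W + (3 - 7)*((4*(-4))*4) = -⅗ + (3 - 7)*((4*(-4))*4) = -⅗ - (-64)*4 = -⅗ - 4*(-64) = -⅗ + 256 = 1277/5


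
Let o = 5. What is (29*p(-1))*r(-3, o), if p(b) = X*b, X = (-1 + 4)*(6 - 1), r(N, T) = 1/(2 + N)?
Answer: 435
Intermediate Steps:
X = 15 (X = 3*5 = 15)
p(b) = 15*b
(29*p(-1))*r(-3, o) = (29*(15*(-1)))/(2 - 3) = (29*(-15))/(-1) = -435*(-1) = 435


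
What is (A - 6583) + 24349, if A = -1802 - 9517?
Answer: 6447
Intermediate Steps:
A = -11319
(A - 6583) + 24349 = (-11319 - 6583) + 24349 = -17902 + 24349 = 6447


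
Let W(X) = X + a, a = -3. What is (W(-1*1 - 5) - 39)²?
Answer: 2304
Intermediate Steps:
W(X) = -3 + X (W(X) = X - 3 = -3 + X)
(W(-1*1 - 5) - 39)² = ((-3 + (-1*1 - 5)) - 39)² = ((-3 + (-1 - 5)) - 39)² = ((-3 - 6) - 39)² = (-9 - 39)² = (-48)² = 2304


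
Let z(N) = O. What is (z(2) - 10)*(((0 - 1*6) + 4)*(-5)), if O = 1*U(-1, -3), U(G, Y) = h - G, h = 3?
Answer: -60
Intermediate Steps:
U(G, Y) = 3 - G
O = 4 (O = 1*(3 - 1*(-1)) = 1*(3 + 1) = 1*4 = 4)
z(N) = 4
(z(2) - 10)*(((0 - 1*6) + 4)*(-5)) = (4 - 10)*(((0 - 1*6) + 4)*(-5)) = -6*((0 - 6) + 4)*(-5) = -6*(-6 + 4)*(-5) = -(-12)*(-5) = -6*10 = -60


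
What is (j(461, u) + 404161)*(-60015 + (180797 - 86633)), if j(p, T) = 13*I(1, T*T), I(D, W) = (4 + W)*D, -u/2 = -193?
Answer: 79948306989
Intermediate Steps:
u = 386 (u = -2*(-193) = 386)
I(D, W) = D*(4 + W)
j(p, T) = 52 + 13*T² (j(p, T) = 13*(1*(4 + T*T)) = 13*(1*(4 + T²)) = 13*(4 + T²) = 52 + 13*T²)
(j(461, u) + 404161)*(-60015 + (180797 - 86633)) = ((52 + 13*386²) + 404161)*(-60015 + (180797 - 86633)) = ((52 + 13*148996) + 404161)*(-60015 + 94164) = ((52 + 1936948) + 404161)*34149 = (1937000 + 404161)*34149 = 2341161*34149 = 79948306989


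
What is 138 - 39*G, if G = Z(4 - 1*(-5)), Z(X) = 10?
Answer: -252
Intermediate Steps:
G = 10
138 - 39*G = 138 - 39*10 = 138 - 390 = -252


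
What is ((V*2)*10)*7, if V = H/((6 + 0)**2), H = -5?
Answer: -175/9 ≈ -19.444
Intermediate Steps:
V = -5/36 (V = -5/(6 + 0)**2 = -5/(6**2) = -5/36 ≈ -0.13889)
((V*2)*10)*7 = (-5/36*2*10)*7 = -5/18*10*7 = -25/9*7 = -175/9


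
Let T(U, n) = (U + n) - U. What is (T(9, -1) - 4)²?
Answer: 25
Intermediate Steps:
T(U, n) = n
(T(9, -1) - 4)² = (-1 - 4)² = (-5)² = 25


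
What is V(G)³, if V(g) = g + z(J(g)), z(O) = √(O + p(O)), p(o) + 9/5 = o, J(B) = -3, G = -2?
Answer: 194/5 + 21*I*√195/25 ≈ 38.8 + 11.73*I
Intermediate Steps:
p(o) = -9/5 + o
z(O) = √(-9/5 + 2*O) (z(O) = √(O + (-9/5 + O)) = √(-9/5 + 2*O))
V(g) = g + I*√195/5 (V(g) = g + √(-45 + 50*(-3))/5 = g + √(-45 - 150)/5 = g + √(-195)/5 = g + (I*√195)/5 = g + I*√195/5)
V(G)³ = (-2 + I*√195/5)³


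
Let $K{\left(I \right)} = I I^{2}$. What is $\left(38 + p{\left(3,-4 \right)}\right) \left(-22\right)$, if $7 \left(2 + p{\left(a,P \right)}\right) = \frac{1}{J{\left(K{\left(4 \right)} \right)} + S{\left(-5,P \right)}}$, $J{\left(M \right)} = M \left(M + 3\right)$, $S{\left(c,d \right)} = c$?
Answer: $- \frac{23744974}{29981} \approx -792.0$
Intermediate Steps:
$K{\left(I \right)} = I^{3}$
$J{\left(M \right)} = M \left(3 + M\right)$
$p{\left(a,P \right)} = - \frac{59961}{29981}$ ($p{\left(a,P \right)} = -2 + \frac{1}{7 \left(4^{3} \left(3 + 4^{3}\right) - 5\right)} = -2 + \frac{1}{7 \left(64 \left(3 + 64\right) - 5\right)} = -2 + \frac{1}{7 \left(64 \cdot 67 - 5\right)} = -2 + \frac{1}{7 \left(4288 - 5\right)} = -2 + \frac{1}{7 \cdot 4283} = -2 + \frac{1}{7} \cdot \frac{1}{4283} = -2 + \frac{1}{29981} = - \frac{59961}{29981}$)
$\left(38 + p{\left(3,-4 \right)}\right) \left(-22\right) = \left(38 - \frac{59961}{29981}\right) \left(-22\right) = \frac{1079317}{29981} \left(-22\right) = - \frac{23744974}{29981}$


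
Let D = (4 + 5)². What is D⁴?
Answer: 43046721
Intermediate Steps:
D = 81 (D = 9² = 81)
D⁴ = 81⁴ = 43046721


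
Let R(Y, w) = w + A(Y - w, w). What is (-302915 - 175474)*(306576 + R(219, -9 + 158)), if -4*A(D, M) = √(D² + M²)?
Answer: -146733866025 + 478389*√27101/4 ≈ -1.4671e+11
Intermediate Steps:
A(D, M) = -√(D² + M²)/4
R(Y, w) = w - √(w² + (Y - w)²)/4 (R(Y, w) = w - √((Y - w)² + w²)/4 = w - √(w² + (Y - w)²)/4)
(-302915 - 175474)*(306576 + R(219, -9 + 158)) = (-302915 - 175474)*(306576 + ((-9 + 158) - √((-9 + 158)² + (219 - (-9 + 158))²)/4)) = -478389*(306576 + (149 - √(149² + (219 - 1*149)²)/4)) = -478389*(306576 + (149 - √(22201 + (219 - 149)²)/4)) = -478389*(306576 + (149 - √(22201 + 70²)/4)) = -478389*(306576 + (149 - √(22201 + 4900)/4)) = -478389*(306576 + (149 - √27101/4)) = -478389*(306725 - √27101/4) = -146733866025 + 478389*√27101/4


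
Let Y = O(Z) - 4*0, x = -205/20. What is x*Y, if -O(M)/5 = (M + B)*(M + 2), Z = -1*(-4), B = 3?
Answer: 4305/2 ≈ 2152.5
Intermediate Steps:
Z = 4
x = -41/4 (x = -205*1/20 = -41/4 ≈ -10.250)
O(M) = -5*(2 + M)*(3 + M) (O(M) = -5*(M + 3)*(M + 2) = -5*(3 + M)*(2 + M) = -5*(2 + M)*(3 + M))
Y = -210 (Y = (-30 - 25*4 - 5*4²) - 4*0 = (-30 - 100 - 5*16) + 0 = (-30 - 100 - 80) + 0 = -210 + 0 = -210)
x*Y = -41/4*(-210) = 4305/2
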